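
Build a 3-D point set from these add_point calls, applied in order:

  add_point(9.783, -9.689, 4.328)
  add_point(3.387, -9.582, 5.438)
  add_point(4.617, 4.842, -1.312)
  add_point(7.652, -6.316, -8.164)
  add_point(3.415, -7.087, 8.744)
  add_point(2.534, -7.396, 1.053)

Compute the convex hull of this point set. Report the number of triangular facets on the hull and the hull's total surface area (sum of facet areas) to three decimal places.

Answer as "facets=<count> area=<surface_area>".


facets=8 area=343.418

6 of the 6 inputs are extreme points: [0, 1, 2, 3, 4, 5].

Facet areas (half cross-product norm):
  f1: (p3, p2, p5) → 62.9489
  f2: (p3, p2, p0) → 85.6543
  f3: (p4, p2, p5) → 48.5481
  f4: (p4, p2, p0) → 63.0890
  f5: (p1, p4, p5) → 9.2483
  f6: (p1, p4, p0) → 13.3137
  f7: (p1, p3, p5) → 18.0454
  f8: (p1, p3, p0) → 42.5701
Σ area = 343.418

Check V−E+F: 6 − 12 + 8 = 2.


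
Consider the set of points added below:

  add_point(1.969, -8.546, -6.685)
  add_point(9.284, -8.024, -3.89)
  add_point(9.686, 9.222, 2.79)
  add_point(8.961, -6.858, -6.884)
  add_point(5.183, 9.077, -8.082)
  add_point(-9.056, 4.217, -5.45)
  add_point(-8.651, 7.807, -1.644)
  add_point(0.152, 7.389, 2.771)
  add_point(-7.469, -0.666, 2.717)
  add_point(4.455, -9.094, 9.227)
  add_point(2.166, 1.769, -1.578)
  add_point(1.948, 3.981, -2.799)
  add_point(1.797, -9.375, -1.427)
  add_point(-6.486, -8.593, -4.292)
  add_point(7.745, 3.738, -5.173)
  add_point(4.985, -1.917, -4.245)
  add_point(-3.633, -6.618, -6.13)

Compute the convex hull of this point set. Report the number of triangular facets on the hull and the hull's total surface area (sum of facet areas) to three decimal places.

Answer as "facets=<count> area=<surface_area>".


facets=24 area=1157.999

Hull vertices (14/17): indices [0, 1, 2, 3, 4, 5, 6, 7, 8, 9, 12, 13, 14, 16].

Per-facet area ½‖(b−a)×(c−a)‖:
  f1: (p6, p4, p5) → 39.5294
  f2: (p6, p4, p2) → 90.0182
  f3: (p13, p12, p9) → 40.6337
  f4: (p7, p9, p2) → 88.2653
  f5: (p7, p6, p2) → 23.6020
  f6: (p14, p4, p2) → 32.5274
  f7: (p14, p3, p2) → 40.4190
  f8: (p14, p3, p4) → 22.8367
  f9: (p1, p9, p2) → 125.2311
  f10: (p1, p3, p2) → 29.8686
  f11: (p1, p12, p9) → 43.8171
  f12: (p0, p13, p12) → 22.3158
  f13: (p0, p1, p12) → 19.8612
  f14: (p0, p1, p3) → 11.6172
  f15: (p0, p3, p4) → 59.0768
  f16: (p8, p7, p9) → 87.8700
  f17: (p8, p7, p6) → 44.3186
  f18: (p8, p13, p9) → 83.3390
  f19: (p8, p6, p5) → 24.2960
  f20: (p8, p13, p5) → 50.5503
  f21: (p16, p4, p5) → 91.7372
  f22: (p16, p0, p4) → 52.9161
  f23: (p16, p13, p5) → 23.7106
  f24: (p16, p0, p13) → 9.6414
Σ area = 1157.999

Euler characteristic 14−36+24 = 2 ✓


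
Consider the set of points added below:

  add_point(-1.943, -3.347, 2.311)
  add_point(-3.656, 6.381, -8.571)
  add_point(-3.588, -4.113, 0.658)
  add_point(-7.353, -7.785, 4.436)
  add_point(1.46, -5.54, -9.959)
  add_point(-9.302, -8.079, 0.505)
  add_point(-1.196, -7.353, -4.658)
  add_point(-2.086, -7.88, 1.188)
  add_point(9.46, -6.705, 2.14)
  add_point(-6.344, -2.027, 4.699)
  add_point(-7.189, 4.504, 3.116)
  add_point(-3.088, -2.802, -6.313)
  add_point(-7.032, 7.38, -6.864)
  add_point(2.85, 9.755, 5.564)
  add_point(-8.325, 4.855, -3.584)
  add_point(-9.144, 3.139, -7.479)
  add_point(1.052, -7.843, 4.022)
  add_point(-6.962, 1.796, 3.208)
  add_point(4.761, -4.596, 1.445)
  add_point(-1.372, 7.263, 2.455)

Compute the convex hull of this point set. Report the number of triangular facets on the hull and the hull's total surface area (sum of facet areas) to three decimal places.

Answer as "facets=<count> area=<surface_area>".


Extreme-point indices: [1, 3, 4, 5, 6, 7, 8, 9, 10, 12, 13, 14, 15, 16] — 14 of 20 on the boundary.

Facet areas (half cross-product norm):
  f1: (p6, p4, p5) → 16.1970
  f2: (p6, p4, p8) → 39.0983
  f3: (p15, p4, p5) → 88.0500
  f4: (p1, p12, p13) → 31.0258
  f5: (p1, p13, p8) → 140.5525
  f6: (p1, p4, p8) → 92.9988
  f7: (p1, p15, p4) → 41.9416
  f8: (p1, p15, p12) → 9.3010
  f9: (p7, p6, p5) → 21.4865
  f10: (p16, p13, p8) → 75.4578
  f11: (p16, p3, p13) → 74.4113
  f12: (p16, p6, p8) → 39.0081
  f13: (p16, p7, p6) → 10.4998
  f14: (p16, p3, p5) → 16.9728
  f15: (p16, p7, p5) → 9.1592
  f16: (p10, p12, p13) → 60.0739
  f17: (p10, p3, p5) → 27.1709
  f18: (p9, p3, p13) → 20.5616
  f19: (p9, p10, p13) → 37.6890
  f20: (p9, p10, p3) → 7.9129
  f21: (p14, p15, p12) → 8.6426
  f22: (p14, p10, p12) → 10.1625
  f23: (p14, p15, p5) → 29.2610
  f24: (p14, p10, p5) → 43.6297
Σ area = 951.264

Euler: V−E+F = 14−36+24 = 2.

facets=24 area=951.264


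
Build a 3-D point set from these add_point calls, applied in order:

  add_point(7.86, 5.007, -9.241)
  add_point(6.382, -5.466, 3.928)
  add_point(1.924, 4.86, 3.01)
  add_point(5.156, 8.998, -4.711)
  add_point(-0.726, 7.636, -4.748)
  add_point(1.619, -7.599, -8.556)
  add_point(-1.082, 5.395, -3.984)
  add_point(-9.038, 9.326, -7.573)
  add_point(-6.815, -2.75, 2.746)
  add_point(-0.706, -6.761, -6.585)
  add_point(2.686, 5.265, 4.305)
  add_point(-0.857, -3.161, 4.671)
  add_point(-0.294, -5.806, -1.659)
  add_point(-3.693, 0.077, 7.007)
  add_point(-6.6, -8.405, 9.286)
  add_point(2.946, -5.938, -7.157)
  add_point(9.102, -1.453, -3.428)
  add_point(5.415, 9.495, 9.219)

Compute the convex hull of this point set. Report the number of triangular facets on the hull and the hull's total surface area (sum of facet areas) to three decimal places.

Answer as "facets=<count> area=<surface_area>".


facets=16 area=1167.550

Extreme-point indices: [0, 1, 3, 5, 7, 9, 13, 14, 16, 17] — 10 of 18 on the boundary.

Per-facet area ½‖(b−a)×(c−a)‖:
  f1: (p0, p17, p16) → 75.1792
  f2: (p0, p5, p7) → 120.5848
  f3: (p0, p5, p16) → 48.0949
  f4: (p13, p14, p7) → 68.4070
  f5: (p13, p17, p7) → 120.0396
  f6: (p13, p17, p14) → 34.8026
  f7: (p1, p17, p16) → 69.4187
  f8: (p1, p17, p14) → 114.0489
  f9: (p1, p5, p16) → 48.1285
  f10: (p1, p5, p14) → 97.0721
  f11: (p9, p14, p7) → 154.2692
  f12: (p9, p5, p7) → 24.1576
  f13: (p9, p5, p14) → 15.7287
  f14: (p3, p17, p7) → 98.6008
  f15: (p3, p0, p7) → 46.0037
  f16: (p3, p0, p17) → 33.0140
Σ area = 1167.550

Check V−E+F: 10 − 24 + 16 = 2.


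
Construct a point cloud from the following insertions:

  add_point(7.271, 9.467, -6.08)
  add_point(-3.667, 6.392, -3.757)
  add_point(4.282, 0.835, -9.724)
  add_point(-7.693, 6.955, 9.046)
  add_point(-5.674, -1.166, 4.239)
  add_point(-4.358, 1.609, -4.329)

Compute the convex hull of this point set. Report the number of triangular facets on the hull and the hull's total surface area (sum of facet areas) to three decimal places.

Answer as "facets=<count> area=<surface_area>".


Points on the hull: [0, 1, 2, 3, 4, 5] (6 of 6).

Facet areas (half cross-product norm):
  f1: (p4, p0, p3) → 94.7907
  f2: (p2, p4, p0) → 84.8791
  f3: (p1, p0, p3) → 69.0603
  f4: (p1, p2, p0) → 51.0657
  f5: (p5, p2, p4) → 37.3186
  f6: (p5, p1, p2) → 24.8527
  f7: (p5, p4, p3) → 42.6073
  f8: (p5, p1, p3) → 32.4841
Σ area = 437.059

Euler: V−E+F = 6−12+8 = 2.

facets=8 area=437.059


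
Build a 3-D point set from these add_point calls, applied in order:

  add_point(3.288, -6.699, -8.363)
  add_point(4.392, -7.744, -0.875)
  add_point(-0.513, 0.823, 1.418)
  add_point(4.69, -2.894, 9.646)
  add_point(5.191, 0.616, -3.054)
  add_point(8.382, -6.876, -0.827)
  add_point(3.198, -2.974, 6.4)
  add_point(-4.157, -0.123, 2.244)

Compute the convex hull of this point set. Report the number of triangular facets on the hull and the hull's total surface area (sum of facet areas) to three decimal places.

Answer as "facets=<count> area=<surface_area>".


7 of the 8 inputs are extreme points: [0, 1, 2, 3, 4, 5, 7].

Facet areas (half cross-product norm):
  f1: (p3, p1, p7) → 60.0054
  f2: (p3, p1, p5) → 23.4774
  f3: (p0, p1, p7) → 45.2494
  f4: (p0, p1, p5) → 15.4812
  f5: (p4, p0, p7) → 49.6798
  f6: (p4, p0, p5) → 34.3454
  f7: (p4, p3, p5) → 48.9501
  f8: (p2, p3, p7) → 19.6112
  f9: (p2, p4, p7) → 6.9174
  f10: (p2, p4, p3) → 37.6461
Σ area = 341.363

Euler: V−E+F = 7−15+10 = 2.

facets=10 area=341.363


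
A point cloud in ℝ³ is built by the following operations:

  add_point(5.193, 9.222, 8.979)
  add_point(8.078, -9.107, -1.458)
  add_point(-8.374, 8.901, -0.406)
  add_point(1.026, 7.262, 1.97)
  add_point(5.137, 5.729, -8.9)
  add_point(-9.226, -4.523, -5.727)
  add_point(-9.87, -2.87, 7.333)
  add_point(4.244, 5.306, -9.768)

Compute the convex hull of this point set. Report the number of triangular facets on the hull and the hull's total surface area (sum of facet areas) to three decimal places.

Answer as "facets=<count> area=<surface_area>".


7 of the 8 inputs are extreme points: [0, 1, 2, 4, 5, 6, 7].

Per-facet area ½‖(b−a)×(c−a)‖:
  f1: (p0, p1, p6) → 181.7688
  f2: (p5, p1, p6) → 119.8525
  f3: (p5, p7, p1) → 132.7887
  f4: (p4, p0, p1) → 148.0454
  f5: (p4, p7, p1) → 10.9955
  f6: (p2, p5, p7) → 108.0887
  f7: (p2, p4, p0) → 124.0546
  f8: (p2, p4, p7) → 10.5682
  f9: (p2, p0, p6) → 114.3221
  f10: (p2, p5, p6) → 83.7293
Σ area = 1034.214

Check V−E+F: 7 − 15 + 10 = 2.

facets=10 area=1034.214


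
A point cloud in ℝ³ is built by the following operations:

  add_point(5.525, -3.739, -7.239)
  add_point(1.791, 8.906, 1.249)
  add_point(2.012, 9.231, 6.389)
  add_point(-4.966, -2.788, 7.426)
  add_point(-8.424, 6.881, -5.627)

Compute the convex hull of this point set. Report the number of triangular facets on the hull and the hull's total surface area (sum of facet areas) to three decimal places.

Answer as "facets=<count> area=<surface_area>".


Hull vertices (5/5): indices [0, 1, 2, 3, 4].

Area of each hull facet:
  f1: (p3, p0, p4) → 130.9833
  f2: (p3, p2, p4) → 102.9774
  f3: (p3, p2, p0) → 119.7873
  f4: (p1, p0, p4) → 95.1192
  f5: (p1, p2, p4) → 25.8582
  f6: (p1, p2, p0) → 32.9141
Σ area = 507.639

Euler characteristic 5−9+6 = 2 ✓

facets=6 area=507.639


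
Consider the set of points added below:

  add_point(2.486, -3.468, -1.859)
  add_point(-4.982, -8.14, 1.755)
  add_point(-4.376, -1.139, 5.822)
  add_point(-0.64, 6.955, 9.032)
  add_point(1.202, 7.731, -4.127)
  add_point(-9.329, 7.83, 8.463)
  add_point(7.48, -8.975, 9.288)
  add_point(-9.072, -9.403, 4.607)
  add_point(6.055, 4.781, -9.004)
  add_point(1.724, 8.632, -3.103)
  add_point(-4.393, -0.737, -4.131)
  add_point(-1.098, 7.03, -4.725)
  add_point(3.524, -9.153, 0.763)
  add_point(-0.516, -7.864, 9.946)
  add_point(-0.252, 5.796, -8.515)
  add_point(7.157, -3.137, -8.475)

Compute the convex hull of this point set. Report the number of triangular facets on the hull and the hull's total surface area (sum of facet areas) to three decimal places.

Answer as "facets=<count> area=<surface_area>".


facets=20 area=1123.741

Points on the hull: [3, 5, 6, 7, 8, 9, 10, 11, 12, 13, 14, 15] (12 of 16).

Per-facet area ½‖(b−a)×(c−a)‖:
  f1: (p15, p8, p6) → 69.4875
  f2: (p13, p7, p5) → 87.2444
  f3: (p13, p7, p6) → 26.6215
  f4: (p3, p8, p6) → 167.8862
  f5: (p3, p13, p5) → 64.5601
  f6: (p3, p13, p6) → 59.5366
  f7: (p14, p15, p8) → 24.5860
  f8: (p12, p7, p6) → 61.3132
  f9: (p12, p15, p6) → 44.4304
  f10: (p12, p15, p7) → 64.2724
  f11: (p10, p7, p5) → 101.2060
  f12: (p10, p14, p5) → 70.4941
  f13: (p10, p15, p7) → 74.7070
  f14: (p10, p14, p15) → 49.6773
  f15: (p11, p14, p5) → 12.9109
  f16: (p9, p14, p8) → 20.2766
  f17: (p9, p11, p14) → 6.8117
  f18: (p9, p3, p8) → 35.2316
  f19: (p9, p3, p5) → 54.2530
  f20: (p9, p11, p5) → 28.2346
Σ area = 1123.741

Euler characteristic 12−30+20 = 2 ✓


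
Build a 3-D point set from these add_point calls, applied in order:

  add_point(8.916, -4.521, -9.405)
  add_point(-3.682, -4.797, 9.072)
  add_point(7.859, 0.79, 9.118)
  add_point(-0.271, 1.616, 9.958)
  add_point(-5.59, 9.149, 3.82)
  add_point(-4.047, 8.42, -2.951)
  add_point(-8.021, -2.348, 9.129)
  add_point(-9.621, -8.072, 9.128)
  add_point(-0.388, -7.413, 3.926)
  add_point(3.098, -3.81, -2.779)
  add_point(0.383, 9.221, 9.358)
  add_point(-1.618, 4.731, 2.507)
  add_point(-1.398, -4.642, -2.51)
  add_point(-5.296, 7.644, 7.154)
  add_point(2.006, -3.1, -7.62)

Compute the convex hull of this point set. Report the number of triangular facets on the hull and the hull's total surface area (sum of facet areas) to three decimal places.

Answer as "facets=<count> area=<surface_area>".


11 of the 15 inputs are extreme points: [0, 2, 3, 4, 5, 6, 7, 8, 10, 13, 14].

Facet areas (half cross-product norm):
  f1: (p5, p10, p0) → 126.2336
  f2: (p2, p3, p7) → 44.0133
  f3: (p2, p10, p0) → 104.9356
  f4: (p2, p3, p10) → 31.4484
  f5: (p14, p0, p7) → 56.2947
  f6: (p14, p5, p7) → 137.7020
  f7: (p14, p5, p0) → 37.7350
  f8: (p4, p5, p7) → 62.7486
  f9: (p4, p5, p10) → 24.6597
  f10: (p8, p0, p7) → 38.8596
  f11: (p8, p2, p7) → 61.8847
  f12: (p8, p2, p0) → 103.9989
  f13: (p13, p4, p10) → 11.0577
  f14: (p6, p13, p10) → 30.3281
  f15: (p6, p3, p7) → 19.1679
  f16: (p6, p3, p10) → 28.6237
  f17: (p6, p4, p7) → 15.9408
  f18: (p6, p13, p4) → 16.3060
Σ area = 951.938

Check V−E+F: 11 − 27 + 18 = 2.

facets=18 area=951.938


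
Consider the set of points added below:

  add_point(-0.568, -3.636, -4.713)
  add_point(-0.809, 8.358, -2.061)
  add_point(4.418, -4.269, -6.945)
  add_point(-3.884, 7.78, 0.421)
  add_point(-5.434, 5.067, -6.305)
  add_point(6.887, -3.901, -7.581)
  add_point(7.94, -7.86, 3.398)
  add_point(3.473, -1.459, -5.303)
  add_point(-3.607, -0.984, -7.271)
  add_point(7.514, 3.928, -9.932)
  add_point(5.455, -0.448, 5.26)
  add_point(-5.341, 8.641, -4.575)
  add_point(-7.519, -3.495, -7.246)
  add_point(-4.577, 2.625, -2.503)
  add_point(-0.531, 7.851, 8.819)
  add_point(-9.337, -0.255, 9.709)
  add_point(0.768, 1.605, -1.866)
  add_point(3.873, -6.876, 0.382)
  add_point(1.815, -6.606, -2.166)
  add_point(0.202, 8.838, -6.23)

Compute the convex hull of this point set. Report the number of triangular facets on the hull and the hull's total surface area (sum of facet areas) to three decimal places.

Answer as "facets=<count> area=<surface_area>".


facets=20 area=1012.641

Hull vertices (12/20): indices [2, 4, 5, 6, 9, 10, 11, 12, 14, 15, 18, 19].

Facet areas (half cross-product norm):
  f1: (p14, p6, p15) → 109.3472
  f2: (p14, p9, p19) → 66.4243
  f3: (p5, p9, p6) → 38.9789
  f4: (p5, p12, p9) → 58.9990
  f5: (p11, p12, p15) → 101.7926
  f6: (p11, p14, p15) → 84.6855
  f7: (p11, p14, p19) → 41.1933
  f8: (p10, p9, p6) → 64.0593
  f9: (p10, p14, p6) → 13.1199
  f10: (p10, p14, p9) → 85.0436
  f11: (p18, p5, p6) → 33.0241
  f12: (p18, p6, p15) → 72.9904
  f13: (p18, p12, p15) → 91.4440
  f14: (p4, p12, p9) → 59.3952
  f15: (p4, p11, p12) → 6.8514
  f16: (p4, p9, p19) → 30.3949
  f17: (p4, p11, p19) → 11.4652
  f18: (p2, p5, p12) → 5.2287
  f19: (p2, p18, p12) → 32.5885
  f20: (p2, p18, p5) → 5.6153
Σ area = 1012.641

Euler characteristic 12−30+20 = 2 ✓


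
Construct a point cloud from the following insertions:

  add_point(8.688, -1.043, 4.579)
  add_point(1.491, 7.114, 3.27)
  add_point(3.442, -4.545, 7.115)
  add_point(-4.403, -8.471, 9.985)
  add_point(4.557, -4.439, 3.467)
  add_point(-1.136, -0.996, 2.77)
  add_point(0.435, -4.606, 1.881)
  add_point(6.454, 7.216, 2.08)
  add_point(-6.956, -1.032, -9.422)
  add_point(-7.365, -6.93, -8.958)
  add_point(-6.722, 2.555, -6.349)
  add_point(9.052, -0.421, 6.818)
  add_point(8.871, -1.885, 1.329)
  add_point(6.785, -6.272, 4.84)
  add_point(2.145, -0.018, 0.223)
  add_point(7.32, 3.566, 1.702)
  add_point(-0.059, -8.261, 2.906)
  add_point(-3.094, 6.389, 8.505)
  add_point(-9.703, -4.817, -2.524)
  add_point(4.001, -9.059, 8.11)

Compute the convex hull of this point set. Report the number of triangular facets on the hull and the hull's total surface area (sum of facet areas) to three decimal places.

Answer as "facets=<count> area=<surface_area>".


facets=22 area=951.387

Hull vertices (13/20): indices [1, 3, 7, 8, 9, 10, 11, 12, 13, 15, 17, 18, 19].

Triangle areas on the boundary:
  f1: (p17, p3, p18) → 100.1713
  f2: (p17, p7, p11) → 53.6397
  f3: (p17, p3, p11) → 96.6408
  f4: (p9, p3, p18) → 40.3545
  f5: (p12, p7, p11) → 25.4629
  f6: (p10, p17, p18) → 68.9831
  f7: (p15, p12, p7) → 0.6006
  f8: (p13, p12, p11) → 15.8508
  f9: (p13, p12, p9) → 58.7165
  f10: (p1, p17, p7) → 10.3826
  f11: (p1, p10, p7) → 30.9171
  f12: (p1, p10, p17) → 46.7992
  f13: (p8, p10, p7) → 31.0990
  f14: (p8, p15, p7) → 34.9369
  f15: (p8, p9, p18) → 20.8118
  f16: (p8, p10, p18) → 19.3948
  f17: (p8, p12, p9) → 56.7618
  f18: (p8, p15, p12) → 52.9105
  f19: (p19, p3, p11) → 38.7276
  f20: (p19, p13, p11) → 14.7796
  f21: (p19, p9, p3) → 82.8632
  f22: (p19, p13, p9) → 50.5826
Σ area = 951.387

Euler: V−E+F = 13−33+22 = 2.


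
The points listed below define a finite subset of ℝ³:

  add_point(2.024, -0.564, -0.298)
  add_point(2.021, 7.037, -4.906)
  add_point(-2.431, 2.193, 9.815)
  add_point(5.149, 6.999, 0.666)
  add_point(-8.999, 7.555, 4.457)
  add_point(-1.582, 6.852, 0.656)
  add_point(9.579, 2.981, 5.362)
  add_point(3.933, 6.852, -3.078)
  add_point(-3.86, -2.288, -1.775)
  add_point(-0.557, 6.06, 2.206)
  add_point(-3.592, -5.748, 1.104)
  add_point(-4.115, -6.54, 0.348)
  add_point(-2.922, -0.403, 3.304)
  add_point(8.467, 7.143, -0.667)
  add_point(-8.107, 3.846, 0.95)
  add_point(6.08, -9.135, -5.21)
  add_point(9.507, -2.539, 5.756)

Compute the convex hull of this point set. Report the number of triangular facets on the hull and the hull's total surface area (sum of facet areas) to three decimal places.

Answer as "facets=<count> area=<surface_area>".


Hull vertices (11/17): indices [1, 2, 3, 4, 6, 8, 11, 13, 14, 15, 16].

Triangle areas on the boundary:
  f1: (p2, p6, p4) → 59.1336
  f2: (p11, p2, p4) → 64.7102
  f3: (p16, p2, p6) → 35.3413
  f4: (p16, p11, p15) → 75.8041
  f5: (p16, p11, p2) → 82.2285
  f6: (p3, p6, p4) → 50.5067
  f7: (p13, p1, p15) → 63.2837
  f8: (p13, p16, p6) → 16.1502
  f9: (p13, p16, p15) → 77.1031
  f10: (p13, p3, p6) → 13.0261
  f11: (p13, p1, p4) → 53.5846
  f12: (p13, p3, p4) → 3.7475
  f13: (p8, p1, p15) → 71.8610
  f14: (p8, p11, p15) → 28.2636
  f15: (p14, p1, p4) → 30.1413
  f16: (p14, p8, p1) → 43.9463
  f17: (p14, p11, p4) → 18.5808
  f18: (p14, p8, p11) → 16.2780
Σ area = 803.690

Euler: V−E+F = 11−27+18 = 2.

facets=18 area=803.690


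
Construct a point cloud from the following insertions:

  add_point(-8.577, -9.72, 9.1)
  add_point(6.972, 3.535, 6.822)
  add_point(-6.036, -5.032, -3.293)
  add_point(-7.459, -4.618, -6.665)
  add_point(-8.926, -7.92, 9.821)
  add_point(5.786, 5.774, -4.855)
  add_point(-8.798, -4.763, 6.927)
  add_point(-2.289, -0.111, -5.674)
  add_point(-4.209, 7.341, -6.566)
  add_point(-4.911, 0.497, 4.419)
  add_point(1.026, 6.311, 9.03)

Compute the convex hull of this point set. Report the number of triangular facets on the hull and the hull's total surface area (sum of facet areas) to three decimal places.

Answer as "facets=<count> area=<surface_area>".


facets=14 area=786.077

Hull vertices (9/11): indices [0, 1, 2, 3, 4, 5, 6, 8, 10].

Facet areas (half cross-product norm):
  f1: (p5, p3, p8) → 63.1998
  f2: (p10, p1, p4) → 59.2183
  f3: (p10, p5, p1) → 40.8881
  f4: (p10, p5, p8) → 74.3397
  f5: (p0, p1, p4) → 18.4302
  f6: (p0, p3, p4) → 16.3095
  f7: (p6, p10, p4) → 28.2682
  f8: (p6, p10, p8) → 117.7291
  f9: (p6, p3, p4) → 21.3758
  f10: (p6, p3, p8) → 84.6031
  f11: (p2, p0, p1) → 122.5388
  f12: (p2, p0, p3) → 14.6652
  f13: (p2, p5, p1) → 95.0871
  f14: (p2, p5, p3) → 29.4245
Σ area = 786.077

Euler: V−E+F = 9−21+14 = 2.


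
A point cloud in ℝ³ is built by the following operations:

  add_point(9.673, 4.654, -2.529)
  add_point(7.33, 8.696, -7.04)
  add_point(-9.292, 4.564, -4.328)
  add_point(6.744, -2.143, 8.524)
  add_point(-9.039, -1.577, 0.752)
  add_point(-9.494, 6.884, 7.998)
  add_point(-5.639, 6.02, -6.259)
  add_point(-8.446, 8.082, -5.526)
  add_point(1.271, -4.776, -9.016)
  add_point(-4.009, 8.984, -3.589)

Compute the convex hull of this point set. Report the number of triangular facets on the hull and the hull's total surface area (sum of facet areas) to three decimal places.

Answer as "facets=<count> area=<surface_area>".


Hull vertices (10/10): indices [0, 1, 2, 3, 4, 5, 6, 7, 8, 9].

Area of each hull facet:
  f1: (p3, p0, p5) → 123.2268
  f2: (p3, p8, p0) → 94.0523
  f3: (p4, p3, p5) → 95.5838
  f4: (p4, p3, p8) → 120.2217
  f5: (p9, p7, p5) → 31.9310
  f6: (p1, p8, p0) → 45.7860
  f7: (p1, p9, p7) → 19.5473
  f8: (p1, p0, p5) → 71.3036
  f9: (p1, p9, p5) → 57.8860
  f10: (p2, p7, p8) → 26.7973
  f11: (p2, p4, p8) → 56.4067
  f12: (p2, p7, p5) → 23.6643
  f13: (p2, p4, p5) → 43.7901
  f14: (p6, p7, p8) → 8.2145
  f15: (p6, p1, p8) → 81.0791
  f16: (p6, p1, p7) → 17.6037
Σ area = 917.094

Euler characteristic 10−24+16 = 2 ✓

facets=16 area=917.094


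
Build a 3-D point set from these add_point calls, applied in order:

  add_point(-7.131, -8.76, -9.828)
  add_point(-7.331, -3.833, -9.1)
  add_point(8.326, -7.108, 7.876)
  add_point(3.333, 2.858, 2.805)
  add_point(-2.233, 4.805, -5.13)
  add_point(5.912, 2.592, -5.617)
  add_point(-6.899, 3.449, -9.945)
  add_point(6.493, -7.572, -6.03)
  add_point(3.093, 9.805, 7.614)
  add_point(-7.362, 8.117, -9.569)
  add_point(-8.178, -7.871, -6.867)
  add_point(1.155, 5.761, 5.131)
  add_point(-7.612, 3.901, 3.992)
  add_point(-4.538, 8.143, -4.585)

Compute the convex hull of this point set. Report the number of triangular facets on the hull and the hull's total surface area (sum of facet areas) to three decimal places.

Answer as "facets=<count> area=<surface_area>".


Points on the hull: [0, 2, 5, 6, 7, 8, 9, 10, 12] (9 of 14).

Per-facet area ½‖(b−a)×(c−a)‖:
  f1: (p12, p2, p10) → 153.3708
  f2: (p12, p8, p2) → 110.8240
  f3: (p0, p7, p6) → 86.2338
  f4: (p0, p2, p10) → 33.5114
  f5: (p0, p7, p2) → 91.5681
  f6: (p5, p7, p6) → 68.6527
  f7: (p5, p8, p2) → 118.2374
  f8: (p5, p7, p2) → 71.3413
  f9: (p9, p12, p8) → 89.9065
  f10: (p9, p5, p8) → 113.6155
  f11: (p9, p5, p6) → 31.6100
  f12: (p9, p12, p10) → 102.8425
  f13: (p9, p0, p10) → 26.3605
  f14: (p9, p0, p6) → 4.2355
Σ area = 1102.310

Check V−E+F: 9 − 21 + 14 = 2.

facets=14 area=1102.310


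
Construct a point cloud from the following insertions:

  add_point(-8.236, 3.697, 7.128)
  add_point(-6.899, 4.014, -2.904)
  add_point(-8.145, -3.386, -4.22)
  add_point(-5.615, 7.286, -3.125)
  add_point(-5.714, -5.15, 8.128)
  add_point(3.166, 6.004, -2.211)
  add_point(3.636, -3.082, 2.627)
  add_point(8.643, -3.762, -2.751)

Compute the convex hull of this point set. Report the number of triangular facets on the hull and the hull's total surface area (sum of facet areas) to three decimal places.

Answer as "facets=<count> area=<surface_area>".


facets=12 area=574.195

8 of the 8 inputs are extreme points: [0, 1, 2, 3, 4, 5, 6, 7].

Area of each hull facet:
  f1: (p2, p4, p0) → 56.2738
  f2: (p2, p4, p7) → 102.8745
  f3: (p3, p2, p7) → 90.7119
  f4: (p6, p4, p0) → 51.0964
  f5: (p6, p4, p7) → 15.9479
  f6: (p5, p3, p0) → 49.6396
  f7: (p5, p3, p7) → 39.9579
  f8: (p5, p6, p0) → 70.5968
  f9: (p5, p6, p7) → 37.0014
  f10: (p1, p2, p0) → 38.2974
  f11: (p1, p3, p0) → 17.6565
  f12: (p1, p3, p2) → 4.1409
Σ area = 574.195

Check V−E+F: 8 − 18 + 12 = 2.


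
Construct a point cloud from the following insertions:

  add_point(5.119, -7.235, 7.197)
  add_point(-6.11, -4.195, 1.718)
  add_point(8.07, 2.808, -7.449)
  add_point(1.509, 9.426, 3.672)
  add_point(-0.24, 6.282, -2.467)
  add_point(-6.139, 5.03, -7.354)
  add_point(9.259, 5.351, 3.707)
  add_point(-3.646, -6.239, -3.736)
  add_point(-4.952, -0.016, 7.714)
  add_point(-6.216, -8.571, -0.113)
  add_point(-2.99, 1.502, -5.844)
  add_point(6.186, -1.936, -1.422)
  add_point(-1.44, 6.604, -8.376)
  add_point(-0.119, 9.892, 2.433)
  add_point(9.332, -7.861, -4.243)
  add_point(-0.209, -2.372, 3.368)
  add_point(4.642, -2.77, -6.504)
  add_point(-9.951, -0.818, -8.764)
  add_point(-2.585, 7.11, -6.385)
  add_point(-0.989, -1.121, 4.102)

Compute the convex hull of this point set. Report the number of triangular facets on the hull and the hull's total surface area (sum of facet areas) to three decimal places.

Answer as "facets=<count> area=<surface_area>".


facets=24 area=1060.998

Hull vertices (14/20): indices [0, 2, 3, 5, 6, 7, 8, 9, 12, 13, 14, 16, 17, 18].

Per-facet area ½‖(b−a)×(c−a)‖:
  f1: (p9, p8, p17) → 71.0987
  f2: (p3, p8, p13) → 12.7180
  f3: (p3, p2, p13) → 15.2221
  f4: (p16, p14, p17) → 34.6223
  f5: (p16, p2, p17) → 45.6611
  f6: (p16, p2, p14) → 22.9747
  f7: (p12, p2, p17) → 51.6574
  f8: (p12, p2, p13) → 58.2574
  f9: (p7, p14, p17) → 45.8791
  f10: (p7, p9, p17) → 23.2473
  f11: (p7, p9, p14) → 28.8334
  f12: (p0, p9, p14) → 80.6644
  f13: (p0, p9, p8) → 67.2830
  f14: (p5, p12, p17) → 12.6417
  f15: (p5, p8, p17) → 56.7104
  f16: (p5, p8, p13) → 75.1736
  f17: (p6, p3, p8) → 52.8136
  f18: (p6, p0, p8) → 81.5945
  f19: (p6, p3, p2) → 50.3627
  f20: (p6, p2, p14) → 64.2881
  f21: (p6, p0, p14) → 79.8827
  f22: (p18, p12, p13) → 7.8423
  f23: (p18, p5, p13) → 16.6246
  f24: (p18, p5, p12) → 4.9448
Σ area = 1060.998

Check V−E+F: 14 − 36 + 24 = 2.


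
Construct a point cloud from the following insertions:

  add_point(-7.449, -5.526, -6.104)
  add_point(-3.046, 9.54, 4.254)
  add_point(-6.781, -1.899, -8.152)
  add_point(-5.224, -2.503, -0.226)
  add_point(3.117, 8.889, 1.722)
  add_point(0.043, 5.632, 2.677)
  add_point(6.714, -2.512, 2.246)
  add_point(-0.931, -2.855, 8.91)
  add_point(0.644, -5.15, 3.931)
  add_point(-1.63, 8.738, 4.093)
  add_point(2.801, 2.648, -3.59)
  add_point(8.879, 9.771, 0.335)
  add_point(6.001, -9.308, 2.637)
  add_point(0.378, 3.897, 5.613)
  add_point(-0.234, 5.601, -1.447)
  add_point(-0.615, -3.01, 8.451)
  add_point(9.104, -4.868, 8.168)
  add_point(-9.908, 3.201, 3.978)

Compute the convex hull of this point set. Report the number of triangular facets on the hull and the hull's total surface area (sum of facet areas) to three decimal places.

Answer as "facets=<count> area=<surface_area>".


facets=14 area=894.328

Extreme-point indices: [0, 1, 2, 7, 10, 11, 12, 16, 17] — 9 of 18 on the boundary.

Facet areas (half cross-product norm):
  f1: (p0, p2, p17) → 28.2141
  f2: (p1, p11, p16) → 103.0419
  f3: (p1, p2, p17) → 62.8005
  f4: (p1, p2, p11) → 108.4894
  f5: (p7, p1, p17) → 54.2292
  f6: (p7, p1, p16) → 65.3975
  f7: (p7, p0, p17) → 79.6808
  f8: (p10, p2, p11) → 22.1465
  f9: (p12, p0, p2) → 32.8679
  f10: (p12, p10, p2) → 79.9479
  f11: (p12, p10, p11) → 67.2401
  f12: (p12, p11, p16) → 63.4120
  f13: (p12, p7, p16) → 38.6775
  f14: (p12, p7, p0) → 88.1830
Σ area = 894.328

Check V−E+F: 9 − 21 + 14 = 2.


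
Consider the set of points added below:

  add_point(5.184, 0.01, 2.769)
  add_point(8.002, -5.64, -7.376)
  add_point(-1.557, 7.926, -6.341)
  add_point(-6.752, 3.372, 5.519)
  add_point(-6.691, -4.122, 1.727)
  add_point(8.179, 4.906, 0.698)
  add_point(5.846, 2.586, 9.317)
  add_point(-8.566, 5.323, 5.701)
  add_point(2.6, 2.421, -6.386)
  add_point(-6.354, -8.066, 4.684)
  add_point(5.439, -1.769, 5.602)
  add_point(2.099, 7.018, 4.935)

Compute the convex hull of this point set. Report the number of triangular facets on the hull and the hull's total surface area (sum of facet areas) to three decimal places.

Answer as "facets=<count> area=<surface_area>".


facets=14 area=808.335

9 of the 12 inputs are extreme points: [1, 2, 4, 5, 6, 7, 9, 10, 11].

Area of each hull facet:
  f1: (p1, p2, p5) → 81.1828
  f2: (p6, p9, p7) → 97.5566
  f3: (p6, p1, p5) → 57.0486
  f4: (p4, p9, p7) → 22.1714
  f5: (p4, p2, p7) → 71.5478
  f6: (p4, p1, p9) → 42.1134
  f7: (p4, p1, p2) → 116.3802
  f8: (p11, p6, p7) → 36.5779
  f9: (p11, p6, p5) → 27.1843
  f10: (p11, p2, p7) → 62.7195
  f11: (p11, p2, p5) → 44.2555
  f12: (p10, p1, p9) → 92.3015
  f13: (p10, p6, p9) → 34.0735
  f14: (p10, p6, p1) → 23.2219
Σ area = 808.335

Euler characteristic 9−21+14 = 2 ✓


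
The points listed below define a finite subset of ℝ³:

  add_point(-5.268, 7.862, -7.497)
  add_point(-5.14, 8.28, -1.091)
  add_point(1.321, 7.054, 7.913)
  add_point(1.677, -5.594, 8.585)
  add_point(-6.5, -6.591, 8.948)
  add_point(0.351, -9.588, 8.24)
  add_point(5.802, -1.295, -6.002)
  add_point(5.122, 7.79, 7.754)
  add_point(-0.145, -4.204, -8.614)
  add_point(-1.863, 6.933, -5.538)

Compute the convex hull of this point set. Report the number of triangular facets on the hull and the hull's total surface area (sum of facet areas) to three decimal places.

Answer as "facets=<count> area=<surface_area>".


facets=16 area=825.995

Extreme-point indices: [0, 1, 2, 3, 4, 5, 6, 7, 8, 9] — 10 of 10 on the boundary.

Triangle areas on the boundary:
  f1: (p0, p1, p4) → 49.9850
  f2: (p0, p8, p4) → 123.3008
  f3: (p0, p8, p6) → 46.6632
  f4: (p0, p7, p1) → 32.5562
  f5: (p5, p8, p4) → 66.3663
  f6: (p5, p8, p6) → 61.0089
  f7: (p2, p1, p4) → 87.0125
  f8: (p2, p7, p4) → 23.1041
  f9: (p2, p7, p1) → 18.5249
  f10: (p9, p7, p6) → 82.1989
  f11: (p9, p0, p6) → 15.6998
  f12: (p9, p0, p7) → 17.9044
  f13: (p3, p7, p6) → 100.6952
  f14: (p3, p5, p6) → 32.0804
  f15: (p3, p7, p4) → 53.1138
  f16: (p3, p5, p4) → 15.7807
Σ area = 825.995

Euler characteristic 10−24+16 = 2 ✓


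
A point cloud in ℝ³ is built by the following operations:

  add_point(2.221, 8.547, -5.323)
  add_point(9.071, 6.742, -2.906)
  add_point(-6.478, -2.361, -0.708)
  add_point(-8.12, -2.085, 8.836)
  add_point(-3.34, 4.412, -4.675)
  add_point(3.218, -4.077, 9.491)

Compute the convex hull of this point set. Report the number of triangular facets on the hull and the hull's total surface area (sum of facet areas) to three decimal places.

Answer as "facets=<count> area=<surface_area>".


facets=8 area=496.799

Extreme-point indices: [0, 1, 2, 3, 4, 5] — 6 of 6 on the boundary.

Facet areas (half cross-product norm):
  f1: (p5, p1, p3) → 98.9975
  f2: (p0, p1, p3) → 76.2418
  f3: (p2, p5, p3) → 55.4790
  f4: (p2, p5, p1) → 115.6593
  f5: (p4, p0, p3) → 45.0713
  f6: (p4, p2, p3) → 35.4054
  f7: (p4, p0, p1) → 21.6173
  f8: (p4, p2, p1) → 48.3276
Σ area = 496.799

Euler: V−E+F = 6−12+8 = 2.


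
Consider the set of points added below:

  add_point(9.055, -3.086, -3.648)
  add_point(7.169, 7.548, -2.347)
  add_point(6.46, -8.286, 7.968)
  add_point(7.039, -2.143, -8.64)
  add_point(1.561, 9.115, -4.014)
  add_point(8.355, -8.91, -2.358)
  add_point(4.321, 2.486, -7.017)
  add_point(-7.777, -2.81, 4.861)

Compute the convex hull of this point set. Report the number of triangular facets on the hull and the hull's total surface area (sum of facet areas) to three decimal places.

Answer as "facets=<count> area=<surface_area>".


facets=12 area=655.641

Extreme-point indices: [0, 1, 2, 3, 4, 5, 6, 7] — 8 of 8 on the boundary.

Facet areas (half cross-product norm):
  f1: (p1, p4, p7) → 52.3168
  f2: (p1, p2, p7) → 136.7981
  f3: (p1, p2, p0) → 68.4065
  f4: (p1, p3, p0) → 29.5008
  f5: (p6, p4, p7) → 67.0069
  f6: (p6, p3, p7) → 47.8484
  f7: (p6, p1, p4) → 21.1374
  f8: (p6, p1, p3) → 17.3587
  f9: (p5, p2, p0) → 31.0992
  f10: (p5, p3, p0) → 15.5479
  f11: (p5, p2, p7) → 81.8546
  f12: (p5, p3, p7) → 86.7661
Σ area = 655.641

Euler characteristic 8−18+12 = 2 ✓


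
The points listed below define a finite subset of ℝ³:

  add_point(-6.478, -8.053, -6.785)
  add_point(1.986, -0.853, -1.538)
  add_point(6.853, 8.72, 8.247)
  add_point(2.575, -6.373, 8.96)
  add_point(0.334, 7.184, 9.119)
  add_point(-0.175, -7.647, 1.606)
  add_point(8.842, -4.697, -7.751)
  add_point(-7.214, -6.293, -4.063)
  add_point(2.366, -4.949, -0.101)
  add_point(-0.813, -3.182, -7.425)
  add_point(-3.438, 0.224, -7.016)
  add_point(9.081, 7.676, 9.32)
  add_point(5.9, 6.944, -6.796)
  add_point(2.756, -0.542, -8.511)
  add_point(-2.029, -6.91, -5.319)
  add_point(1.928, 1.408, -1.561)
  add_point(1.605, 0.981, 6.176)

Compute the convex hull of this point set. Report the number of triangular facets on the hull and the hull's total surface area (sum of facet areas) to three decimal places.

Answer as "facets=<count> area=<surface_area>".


facets=18 area=943.431

Points on the hull: [0, 2, 3, 4, 5, 6, 7, 10, 11, 12, 13] (11 of 17).

Facet areas (half cross-product norm):
  f1: (p3, p6, p11) → 135.7100
  f2: (p0, p6, p13) → 42.9491
  f3: (p0, p10, p7) → 13.4415
  f4: (p0, p10, p13) → 27.5672
  f5: (p0, p3, p7) → 23.1454
  f6: (p4, p2, p11) → 6.8015
  f7: (p4, p3, p11) → 59.8645
  f8: (p4, p3, p7) → 111.4503
  f9: (p4, p10, p7) → 72.4532
  f10: (p12, p10, p13) → 26.0361
  f11: (p12, p6, p13) → 30.2724
  f12: (p12, p4, p2) → 51.2119
  f13: (p12, p4, p10) → 94.1410
  f14: (p12, p2, p11) → 18.6445
  f15: (p12, p6, p11) → 98.7611
  f16: (p5, p3, p6) → 49.0236
  f17: (p5, p0, p6) → 69.2204
  f18: (p5, p0, p3) → 12.7375
Σ area = 943.431

Euler: V−E+F = 11−27+18 = 2.


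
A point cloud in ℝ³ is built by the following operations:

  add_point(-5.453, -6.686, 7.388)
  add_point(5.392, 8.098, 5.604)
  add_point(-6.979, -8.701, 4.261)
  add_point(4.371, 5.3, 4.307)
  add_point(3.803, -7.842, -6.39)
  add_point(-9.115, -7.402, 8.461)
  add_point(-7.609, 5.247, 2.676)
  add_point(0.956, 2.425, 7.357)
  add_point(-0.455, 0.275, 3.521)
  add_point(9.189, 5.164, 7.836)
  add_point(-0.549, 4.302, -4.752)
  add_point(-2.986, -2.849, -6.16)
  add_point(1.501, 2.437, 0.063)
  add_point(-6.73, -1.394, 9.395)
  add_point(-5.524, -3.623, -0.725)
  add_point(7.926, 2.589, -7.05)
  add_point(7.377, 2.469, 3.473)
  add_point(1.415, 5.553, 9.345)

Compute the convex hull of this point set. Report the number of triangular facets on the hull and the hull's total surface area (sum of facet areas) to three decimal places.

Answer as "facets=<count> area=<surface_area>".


facets=22 area=916.095

Points on the hull: [0, 1, 2, 4, 5, 6, 9, 10, 11, 13, 14, 15, 17] (13 of 18).

Facet areas (half cross-product norm):
  f1: (p15, p1, p9) → 37.1094
  f2: (p17, p1, p9) → 15.9361
  f3: (p17, p6, p1) → 33.2983
  f4: (p4, p15, p9) → 84.4359
  f5: (p10, p15, p1) → 55.1375
  f6: (p10, p6, p1) → 61.5133
  f7: (p13, p6, p5) → 26.6740
  f8: (p13, p17, p6) → 46.8277
  f9: (p13, p9, p5) → 41.7898
  f10: (p13, p17, p9) → 29.6685
  f11: (p0, p9, p5) → 19.7113
  f12: (p0, p4, p9) → 145.6935
  f13: (p11, p10, p6) → 39.5442
  f14: (p11, p4, p15) → 45.8238
  f15: (p11, p10, p15) → 34.2796
  f16: (p2, p0, p5) → 7.5861
  f17: (p2, p0, p4) → 29.5667
  f18: (p2, p11, p4) → 53.1166
  f19: (p14, p6, p5) → 51.2965
  f20: (p14, p11, p6) → 28.1697
  f21: (p14, p2, p5) → 15.4589
  f22: (p14, p2, p11) → 13.4578
Σ area = 916.095

Euler characteristic 13−33+22 = 2 ✓


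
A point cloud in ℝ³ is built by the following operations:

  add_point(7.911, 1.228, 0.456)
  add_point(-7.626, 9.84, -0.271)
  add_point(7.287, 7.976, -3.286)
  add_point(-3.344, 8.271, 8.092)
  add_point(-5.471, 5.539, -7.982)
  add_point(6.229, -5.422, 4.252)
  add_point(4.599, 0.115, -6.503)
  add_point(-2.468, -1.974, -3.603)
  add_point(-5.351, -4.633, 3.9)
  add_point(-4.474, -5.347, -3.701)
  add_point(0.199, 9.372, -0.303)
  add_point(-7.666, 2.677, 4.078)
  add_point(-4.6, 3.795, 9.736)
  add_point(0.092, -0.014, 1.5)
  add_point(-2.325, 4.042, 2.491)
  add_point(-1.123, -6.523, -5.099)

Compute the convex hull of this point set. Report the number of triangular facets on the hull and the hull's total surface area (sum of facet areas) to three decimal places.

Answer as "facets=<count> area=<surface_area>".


13 of the 16 inputs are extreme points: [0, 1, 2, 3, 4, 5, 6, 8, 9, 10, 11, 12, 15].

Area of each hull facet:
  f1: (p3, p5, p0) → 60.0351
  f2: (p9, p4, p11) → 61.9337
  f3: (p9, p4, p15) → 21.8201
  f4: (p6, p4, p15) → 50.2402
  f5: (p6, p5, p0) → 29.7742
  f6: (p6, p5, p15) → 49.8191
  f7: (p2, p3, p0) → 57.8435
  f8: (p2, p6, p0) → 28.3263
  f9: (p2, p6, p4) → 51.0887
  f10: (p12, p3, p5) → 36.4034
  f11: (p8, p5, p15) → 53.7964
  f12: (p8, p9, p15) → 12.7742
  f13: (p8, p12, p5) → 59.6445
  f14: (p8, p9, p11) → 29.1546
  f15: (p8, p12, p11) → 25.0271
  f16: (p1, p2, p4) → 62.0250
  f17: (p1, p4, p11) → 38.0550
  f18: (p1, p12, p11) → 26.0985
  f19: (p1, p12, p3) → 22.1884
  f20: (p10, p2, p3) → 26.3738
  f21: (p10, p1, p3) → 33.2478
  f22: (p10, p1, p2) → 12.1860
Σ area = 847.856

Euler: V−E+F = 13−33+22 = 2.

facets=22 area=847.856


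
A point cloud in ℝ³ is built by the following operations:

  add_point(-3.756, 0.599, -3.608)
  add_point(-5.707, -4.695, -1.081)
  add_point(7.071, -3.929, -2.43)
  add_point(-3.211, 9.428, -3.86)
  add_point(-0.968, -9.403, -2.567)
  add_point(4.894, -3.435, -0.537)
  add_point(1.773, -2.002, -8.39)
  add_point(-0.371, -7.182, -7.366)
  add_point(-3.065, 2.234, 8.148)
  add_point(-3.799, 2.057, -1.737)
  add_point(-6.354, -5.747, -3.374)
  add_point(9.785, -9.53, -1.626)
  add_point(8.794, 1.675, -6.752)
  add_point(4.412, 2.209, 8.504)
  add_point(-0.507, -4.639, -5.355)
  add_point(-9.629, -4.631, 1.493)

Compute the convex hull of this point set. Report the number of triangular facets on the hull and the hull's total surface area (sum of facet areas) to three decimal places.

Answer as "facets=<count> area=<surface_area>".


facets=16 area=867.029

Extreme-point indices: [3, 4, 6, 7, 8, 10, 11, 12, 13, 15] — 10 of 16 on the boundary.

Triangle areas on the boundary:
  f1: (p8, p11, p15) → 111.6868
  f2: (p8, p13, p11) → 58.5883
  f3: (p8, p3, p15) → 79.6350
  f4: (p8, p13, p3) → 52.3207
  f5: (p4, p11, p15) → 36.1608
  f6: (p4, p7, p11) → 28.7116
  f7: (p12, p13, p3) → 104.2219
  f8: (p12, p7, p11) → 65.7826
  f9: (p12, p13, p11) → 92.1093
  f10: (p10, p4, p15) → 17.4480
  f11: (p10, p4, p7) → 16.8927
  f12: (p10, p3, p15) → 46.2437
  f13: (p6, p12, p3) → 53.1955
  f14: (p6, p12, p7) → 16.4012
  f15: (p6, p10, p3) → 67.2768
  f16: (p6, p10, p7) → 20.3539
Σ area = 867.029

Euler characteristic 10−24+16 = 2 ✓


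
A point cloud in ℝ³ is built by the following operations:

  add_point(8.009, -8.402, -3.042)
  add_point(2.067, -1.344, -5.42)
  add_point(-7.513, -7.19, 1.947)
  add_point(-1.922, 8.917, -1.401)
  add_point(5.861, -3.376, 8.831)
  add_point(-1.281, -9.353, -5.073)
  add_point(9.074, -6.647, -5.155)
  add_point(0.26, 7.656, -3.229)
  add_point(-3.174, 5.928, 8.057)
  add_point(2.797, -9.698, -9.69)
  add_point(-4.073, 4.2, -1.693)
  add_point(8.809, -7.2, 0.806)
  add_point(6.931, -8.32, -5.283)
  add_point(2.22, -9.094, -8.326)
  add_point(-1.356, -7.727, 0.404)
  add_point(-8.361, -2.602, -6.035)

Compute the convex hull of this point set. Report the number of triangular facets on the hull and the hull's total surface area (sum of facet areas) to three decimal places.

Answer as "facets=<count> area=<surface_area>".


Points on the hull: [0, 2, 3, 4, 5, 6, 7, 8, 9, 11, 12, 14, 15] (13 of 16).

Facet areas (half cross-product norm):
  f1: (p8, p3, p15) → 69.9137
  f2: (p7, p9, p6) → 70.3600
  f3: (p7, p4, p6) → 113.5098
  f4: (p7, p3, p15) → 21.3078
  f5: (p7, p9, p15) → 93.6782
  f6: (p7, p8, p3) → 13.2733
  f7: (p7, p8, p4) → 77.3885
  f8: (p2, p8, p15) → 69.7325
  f9: (p2, p8, p4) → 90.0326
  f10: (p11, p4, p6) → 15.7099
  f11: (p11, p2, p4) → 71.0586
  f12: (p0, p11, p6) → 5.4746
  f13: (p12, p9, p6) → 6.0617
  f14: (p12, p0, p6) → 3.1548
  f15: (p12, p0, p9) → 2.9833
  f16: (p14, p11, p2) → 10.0732
  f17: (p14, p0, p11) → 20.2884
  f18: (p5, p0, p9) → 25.8969
  f19: (p5, p14, p0) → 26.6383
  f20: (p5, p14, p2) → 17.5284
  f21: (p5, p9, p15) → 27.2127
  f22: (p5, p2, p15) → 39.5781
Σ area = 890.855

Euler characteristic 13−33+22 = 2 ✓

facets=22 area=890.855
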